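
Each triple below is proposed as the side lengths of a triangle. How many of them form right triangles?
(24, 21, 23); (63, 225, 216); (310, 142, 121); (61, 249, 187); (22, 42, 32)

1

(24,21,23): 21²+23² = 970 > 576 = 24² → acute
(63,225,216): 63²+216² = 50625 = 225² → right
(310,142,121): 121+142 ≤ 310, not a triangle
(61,249,187): 61+187 ≤ 249, not a triangle
(22,42,32): 22²+32² = 1508 < 1764 = 42² → obtuse
1 of the 5 is right.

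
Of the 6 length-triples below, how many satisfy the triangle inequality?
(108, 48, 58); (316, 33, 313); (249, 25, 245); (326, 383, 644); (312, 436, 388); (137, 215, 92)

(48,58,108): 48+58 ≤ 108 → not valid
(33,313,316): 33+313 > 316 → valid
(25,245,249): 25+245 > 249 → valid
(326,383,644): 326+383 > 644 → valid
(312,388,436): 312+388 > 436 → valid
(92,137,215): 92+137 > 215 → valid
5 of the 6 triples form a triangle.

5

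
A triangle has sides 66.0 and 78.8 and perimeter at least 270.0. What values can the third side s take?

125.2 ≤ s < 144.8

Triangle inequality alone gives 12.8 < s < 144.8.
The perimeter condition gives s ≥ 270.0 − 66.0 − 78.8 = 125.2.
Intersecting the two: 125.2 ≤ s < 144.8.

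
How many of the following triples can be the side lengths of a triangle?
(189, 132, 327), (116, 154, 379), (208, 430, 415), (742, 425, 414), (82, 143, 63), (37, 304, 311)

4

(132,189,327): 132+189 ≤ 327 → not valid
(116,154,379): 116+154 ≤ 379 → not valid
(208,415,430): 208+415 > 430 → valid
(414,425,742): 414+425 > 742 → valid
(63,82,143): 63+82 > 143 → valid
(37,304,311): 37+304 > 311 → valid
4 of the 6 triples form a triangle.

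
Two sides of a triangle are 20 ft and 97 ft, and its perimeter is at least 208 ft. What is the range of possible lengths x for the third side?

Triangle inequality alone gives 77 < x < 117.
The perimeter condition gives x ≥ 208 − 20 − 97 = 91.
Intersecting the two: 91 ≤ x < 117.

91 ≤ x < 117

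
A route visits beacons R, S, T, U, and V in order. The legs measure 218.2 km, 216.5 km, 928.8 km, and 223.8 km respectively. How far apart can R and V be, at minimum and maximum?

270.3 ≤ RV ≤ 1587.3 km

The maximum is all hops collinear in one direction: 218.2 + 216.5 + 928.8 + 223.8 = 1587.3.
The longest hop is 928.8; the others sum to 658.5. Folding the others back against it leaves at least 928.8 − 658.5 = 270.3.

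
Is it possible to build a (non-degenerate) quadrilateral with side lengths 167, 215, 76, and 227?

Yes

A quadrilateral exists iff every side is shorter than the sum of the others — equivalently, the longest side is less than the sum of the rest.
Longest side 227 < 458 (sum of the remaining 3), so yes.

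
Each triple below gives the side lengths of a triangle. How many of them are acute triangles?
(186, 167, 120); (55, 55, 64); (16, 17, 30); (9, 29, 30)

3

(186,167,120): 120²+167² = 42289 > 34596 = 186² → acute
(55,55,64): 55²+55² = 6050 > 4096 = 64² → acute
(16,17,30): 16²+17² = 545 < 900 = 30² → obtuse
(9,29,30): 9²+29² = 922 > 900 = 30² → acute
3 of the 4 are acute.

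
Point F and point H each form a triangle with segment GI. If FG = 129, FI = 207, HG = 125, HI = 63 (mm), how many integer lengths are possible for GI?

109

From triangle FGI: 78 < GI < 336.
From triangle HGI: 62 < GI < 188.
Intersection: 78 < GI < 188, so integers 79 through 187: 109 values.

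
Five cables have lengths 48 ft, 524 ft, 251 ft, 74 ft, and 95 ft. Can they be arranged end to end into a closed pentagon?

For a pentagon, each side must be shorter than the sum of the others.
Here the longest side is 524, but the remaining 4 sides sum to only 468.

No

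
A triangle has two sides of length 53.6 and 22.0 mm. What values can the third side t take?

31.6 < t < 75.6 (mm)

By the triangle inequality, t must be less than 53.6 + 22.0 = 75.6 and greater than |53.6 − 22.0| = 31.6.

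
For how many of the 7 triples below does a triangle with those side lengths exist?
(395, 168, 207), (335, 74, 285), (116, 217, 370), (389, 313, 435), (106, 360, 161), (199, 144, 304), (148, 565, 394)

3

(168,207,395): 168+207 ≤ 395 → not valid
(74,285,335): 74+285 > 335 → valid
(116,217,370): 116+217 ≤ 370 → not valid
(313,389,435): 313+389 > 435 → valid
(106,161,360): 106+161 ≤ 360 → not valid
(144,199,304): 144+199 > 304 → valid
(148,394,565): 148+394 ≤ 565 → not valid
3 of the 7 triples form a triangle.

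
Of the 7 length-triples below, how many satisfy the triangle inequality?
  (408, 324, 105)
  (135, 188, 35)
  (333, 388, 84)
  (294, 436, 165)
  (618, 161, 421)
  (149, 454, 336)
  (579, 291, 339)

(105,324,408): 105+324 > 408 → valid
(35,135,188): 35+135 ≤ 188 → not valid
(84,333,388): 84+333 > 388 → valid
(165,294,436): 165+294 > 436 → valid
(161,421,618): 161+421 ≤ 618 → not valid
(149,336,454): 149+336 > 454 → valid
(291,339,579): 291+339 > 579 → valid
5 of the 7 triples form a triangle.

5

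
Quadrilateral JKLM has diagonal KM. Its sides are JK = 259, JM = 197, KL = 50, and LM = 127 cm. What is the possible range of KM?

77 < KM < 177

From triangle JKM: |259 − 197| < KM < 259 + 197, i.e. 62 < KM < 456.
From triangle LKM: 77 < KM < 177.
Both must hold, so KM lies in the intersection.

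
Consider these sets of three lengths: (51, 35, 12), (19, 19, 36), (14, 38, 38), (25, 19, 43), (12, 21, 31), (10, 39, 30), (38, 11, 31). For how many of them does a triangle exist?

(12,35,51): 12+35 ≤ 51 → not valid
(19,19,36): 19+19 > 36 → valid
(14,38,38): 14+38 > 38 → valid
(19,25,43): 19+25 > 43 → valid
(12,21,31): 12+21 > 31 → valid
(10,30,39): 10+30 > 39 → valid
(11,31,38): 11+31 > 38 → valid
6 of the 7 triples form a triangle.

6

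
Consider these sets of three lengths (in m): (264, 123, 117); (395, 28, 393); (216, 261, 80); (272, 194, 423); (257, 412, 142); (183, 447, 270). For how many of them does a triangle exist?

4

(117,123,264): 117+123 ≤ 264 → not valid
(28,393,395): 28+393 > 395 → valid
(80,216,261): 80+216 > 261 → valid
(194,272,423): 194+272 > 423 → valid
(142,257,412): 142+257 ≤ 412 → not valid
(183,270,447): 183+270 > 447 → valid
4 of the 6 triples form a triangle.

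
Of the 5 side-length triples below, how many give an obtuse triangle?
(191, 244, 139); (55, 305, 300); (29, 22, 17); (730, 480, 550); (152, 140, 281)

(191,244,139): 139²+191² = 55802 < 59536 = 244² → obtuse
(55,305,300): 55²+300² = 93025 = 305² → right
(29,22,17): 17²+22² = 773 < 841 = 29² → obtuse
(730,480,550): 480²+550² = 532900 = 730² → right
(152,140,281): 140²+152² = 42704 < 78961 = 281² → obtuse
3 of the 5 are obtuse.

3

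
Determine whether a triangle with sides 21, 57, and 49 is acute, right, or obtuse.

Compare the square of the longest side to the sum of squares of the other two: 21² + 49² = 2842 < 3249 = 57².

obtuse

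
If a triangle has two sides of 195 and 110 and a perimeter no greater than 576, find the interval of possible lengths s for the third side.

Triangle inequality alone gives 85 < s < 305.
The perimeter condition gives s ≤ 576 − 195 − 110 = 271.
Intersecting the two: 85 < s ≤ 271.

85 < s ≤ 271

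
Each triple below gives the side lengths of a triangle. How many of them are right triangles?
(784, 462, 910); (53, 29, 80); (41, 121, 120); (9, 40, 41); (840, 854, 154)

3

(784,462,910): 462²+784² = 828100 = 910² → right
(53,29,80): 29²+53² = 3650 < 6400 = 80² → obtuse
(41,121,120): 41²+120² = 16081 > 14641 = 121² → acute
(9,40,41): 9²+40² = 1681 = 41² → right
(840,854,154): 154²+840² = 729316 = 854² → right
3 of the 5 are right.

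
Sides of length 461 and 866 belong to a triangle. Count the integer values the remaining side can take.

921

The third side lies in the open interval (405, 1327).
Integers from 406 to 1326 inclusive: 1326 − 406 + 1 = 921.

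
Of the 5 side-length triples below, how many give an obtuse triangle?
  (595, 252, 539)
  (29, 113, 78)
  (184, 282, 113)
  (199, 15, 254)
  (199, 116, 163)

1

(595,252,539): 252²+539² = 354025 = 595² → right
(29,113,78): 29+78 ≤ 113, not a triangle
(184,282,113): 113²+184² = 46625 < 79524 = 282² → obtuse
(199,15,254): 15+199 ≤ 254, not a triangle
(199,116,163): 116²+163² = 40025 > 39601 = 199² → acute
1 of the 5 is obtuse.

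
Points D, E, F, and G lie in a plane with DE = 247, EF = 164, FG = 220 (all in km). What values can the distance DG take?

The maximum is all hops collinear in one direction: 247 + 164 + 220 = 631.
The longest hop is 247; the others sum to 384. Since 247 ≤ 384, the path can fold back on itself completely, so the minimum distance is 0.

0 ≤ DG ≤ 631 km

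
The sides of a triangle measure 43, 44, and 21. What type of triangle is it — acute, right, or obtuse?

acute

Compare the square of the longest side to the sum of squares of the other two: 21² + 43² = 2290 > 1936 = 44².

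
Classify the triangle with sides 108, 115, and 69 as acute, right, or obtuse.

acute

Compare the square of the longest side to the sum of squares of the other two: 69² + 108² = 16425 > 13225 = 115².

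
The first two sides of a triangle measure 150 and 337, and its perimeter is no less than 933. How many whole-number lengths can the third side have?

Triangle inequality: 187 < x < 487. Perimeter ≥ 933 gives x ≥ 933 − 150 − 337 = 446.
So 446 ≤ x < 487; integers 446 through 486: 41 values.

41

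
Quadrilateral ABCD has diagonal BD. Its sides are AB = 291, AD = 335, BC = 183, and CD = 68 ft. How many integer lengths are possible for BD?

From triangle ABD: 44 < BD < 626.
From triangle CBD: 115 < BD < 251.
Intersection: 115 < BD < 251, so integers 116 through 250: 135 values.

135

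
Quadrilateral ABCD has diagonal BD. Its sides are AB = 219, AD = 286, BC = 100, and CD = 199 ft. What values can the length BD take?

99 < BD < 299

From triangle ABD: |219 − 286| < BD < 219 + 286, i.e. 67 < BD < 505.
From triangle CBD: 99 < BD < 299.
Both must hold, so BD lies in the intersection.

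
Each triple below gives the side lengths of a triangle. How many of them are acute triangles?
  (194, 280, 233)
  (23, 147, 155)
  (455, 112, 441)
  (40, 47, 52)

2

(194,280,233): 194²+233² = 91925 > 78400 = 280² → acute
(23,147,155): 23²+147² = 22138 < 24025 = 155² → obtuse
(455,112,441): 112²+441² = 207025 = 455² → right
(40,47,52): 40²+47² = 3809 > 2704 = 52² → acute
2 of the 4 are acute.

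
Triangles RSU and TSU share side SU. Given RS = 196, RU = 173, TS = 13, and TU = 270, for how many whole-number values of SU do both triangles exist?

25

From triangle RSU: 23 < SU < 369.
From triangle TSU: 257 < SU < 283.
Intersection: 257 < SU < 283, so integers 258 through 282: 25 values.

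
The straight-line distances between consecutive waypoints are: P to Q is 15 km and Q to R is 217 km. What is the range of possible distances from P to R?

202 ≤ PR ≤ 232 km

By the triangle inequality, |15 − 217| ≤ PR ≤ 15 + 217.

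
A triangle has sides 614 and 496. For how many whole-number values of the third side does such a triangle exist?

991

The third side lies in the open interval (118, 1110).
Integers from 119 to 1109 inclusive: 1109 − 119 + 1 = 991.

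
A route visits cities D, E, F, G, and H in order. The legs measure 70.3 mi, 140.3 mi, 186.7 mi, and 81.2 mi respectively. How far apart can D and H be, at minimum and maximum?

0 ≤ DH ≤ 478.5 mi

The maximum is all hops collinear in one direction: 70.3 + 140.3 + 186.7 + 81.2 = 478.5.
The longest hop is 186.7; the others sum to 291.8. Since 186.7 ≤ 291.8, the path can fold back on itself completely, so the minimum distance is 0.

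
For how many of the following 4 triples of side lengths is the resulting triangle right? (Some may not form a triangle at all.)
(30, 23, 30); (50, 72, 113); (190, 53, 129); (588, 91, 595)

1

(30,23,30): 23²+30² = 1429 > 900 = 30² → acute
(50,72,113): 50²+72² = 7684 < 12769 = 113² → obtuse
(190,53,129): 53+129 ≤ 190, not a triangle
(588,91,595): 91²+588² = 354025 = 595² → right
1 of the 4 is right.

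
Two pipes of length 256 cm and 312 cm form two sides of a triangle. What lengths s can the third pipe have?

By the triangle inequality, s must be less than 256 + 312 = 568 and greater than |256 − 312| = 56.

56 < s < 568 (cm)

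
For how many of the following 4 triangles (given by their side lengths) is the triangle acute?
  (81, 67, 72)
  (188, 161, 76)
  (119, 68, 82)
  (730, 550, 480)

1

(81,67,72): 67²+72² = 9673 > 6561 = 81² → acute
(188,161,76): 76²+161² = 31697 < 35344 = 188² → obtuse
(119,68,82): 68²+82² = 11348 < 14161 = 119² → obtuse
(730,550,480): 480²+550² = 532900 = 730² → right
1 of the 4 is acute.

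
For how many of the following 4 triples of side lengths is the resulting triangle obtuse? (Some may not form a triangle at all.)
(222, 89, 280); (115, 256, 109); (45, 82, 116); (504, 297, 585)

(222,89,280): 89²+222² = 57205 < 78400 = 280² → obtuse
(115,256,109): 109+115 ≤ 256, not a triangle
(45,82,116): 45²+82² = 8749 < 13456 = 116² → obtuse
(504,297,585): 297²+504² = 342225 = 585² → right
2 of the 4 are obtuse.

2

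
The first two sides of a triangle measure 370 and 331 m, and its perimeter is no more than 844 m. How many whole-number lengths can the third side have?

Triangle inequality: 39 < x < 701. Perimeter ≤ 844 gives x ≤ 844 − 370 − 331 = 143.
So 39 < x ≤ 143; integers 40 through 143: 104 values.

104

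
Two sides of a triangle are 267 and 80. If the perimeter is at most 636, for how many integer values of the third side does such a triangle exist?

Triangle inequality: 187 < x < 347. Perimeter ≤ 636 gives x ≤ 636 − 267 − 80 = 289.
So 187 < x ≤ 289; integers 188 through 289: 102 values.

102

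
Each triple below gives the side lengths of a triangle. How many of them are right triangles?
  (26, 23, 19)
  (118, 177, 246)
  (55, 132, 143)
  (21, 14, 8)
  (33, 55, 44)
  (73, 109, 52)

2

(26,23,19): 19²+23² = 890 > 676 = 26² → acute
(118,177,246): 118²+177² = 45253 < 60516 = 246² → obtuse
(55,132,143): 55²+132² = 20449 = 143² → right
(21,14,8): 8²+14² = 260 < 441 = 21² → obtuse
(33,55,44): 33²+44² = 3025 = 55² → right
(73,109,52): 52²+73² = 8033 < 11881 = 109² → obtuse
2 of the 6 are right.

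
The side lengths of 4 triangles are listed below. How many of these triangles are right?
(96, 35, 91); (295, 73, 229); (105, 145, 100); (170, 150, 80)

2

(96,35,91): 35²+91² = 9506 > 9216 = 96² → acute
(295,73,229): 73²+229² = 57770 < 87025 = 295² → obtuse
(105,145,100): 100²+105² = 21025 = 145² → right
(170,150,80): 80²+150² = 28900 = 170² → right
2 of the 4 are right.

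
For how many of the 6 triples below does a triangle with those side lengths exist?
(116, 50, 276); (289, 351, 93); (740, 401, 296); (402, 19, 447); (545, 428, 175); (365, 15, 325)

2

(50,116,276): 50+116 ≤ 276 → not valid
(93,289,351): 93+289 > 351 → valid
(296,401,740): 296+401 ≤ 740 → not valid
(19,402,447): 19+402 ≤ 447 → not valid
(175,428,545): 175+428 > 545 → valid
(15,325,365): 15+325 ≤ 365 → not valid
2 of the 6 triples form a triangle.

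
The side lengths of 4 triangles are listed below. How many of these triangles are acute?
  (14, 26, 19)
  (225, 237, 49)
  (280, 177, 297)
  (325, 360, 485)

1

(14,26,19): 14²+19² = 557 < 676 = 26² → obtuse
(225,237,49): 49²+225² = 53026 < 56169 = 237² → obtuse
(280,177,297): 177²+280² = 109729 > 88209 = 297² → acute
(325,360,485): 325²+360² = 235225 = 485² → right
1 of the 4 is acute.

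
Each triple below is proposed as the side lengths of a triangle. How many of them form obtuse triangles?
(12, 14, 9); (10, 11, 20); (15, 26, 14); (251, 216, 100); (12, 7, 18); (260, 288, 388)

(12,14,9): 9²+12² = 225 > 196 = 14² → acute
(10,11,20): 10²+11² = 221 < 400 = 20² → obtuse
(15,26,14): 14²+15² = 421 < 676 = 26² → obtuse
(251,216,100): 100²+216² = 56656 < 63001 = 251² → obtuse
(12,7,18): 7²+12² = 193 < 324 = 18² → obtuse
(260,288,388): 260²+288² = 150544 = 388² → right
4 of the 6 are obtuse.

4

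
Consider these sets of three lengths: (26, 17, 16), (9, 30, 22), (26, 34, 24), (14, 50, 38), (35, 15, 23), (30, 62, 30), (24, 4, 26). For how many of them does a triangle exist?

6

(16,17,26): 16+17 > 26 → valid
(9,22,30): 9+22 > 30 → valid
(24,26,34): 24+26 > 34 → valid
(14,38,50): 14+38 > 50 → valid
(15,23,35): 15+23 > 35 → valid
(30,30,62): 30+30 ≤ 62 → not valid
(4,24,26): 4+24 > 26 → valid
6 of the 7 triples form a triangle.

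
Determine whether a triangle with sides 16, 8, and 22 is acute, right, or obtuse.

Compare the square of the longest side to the sum of squares of the other two: 8² + 16² = 320 < 484 = 22².

obtuse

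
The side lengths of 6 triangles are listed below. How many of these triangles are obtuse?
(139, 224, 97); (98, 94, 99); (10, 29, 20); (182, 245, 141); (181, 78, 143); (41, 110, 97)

(139,224,97): 97²+139² = 28730 < 50176 = 224² → obtuse
(98,94,99): 94²+98² = 18440 > 9801 = 99² → acute
(10,29,20): 10²+20² = 500 < 841 = 29² → obtuse
(182,245,141): 141²+182² = 53005 < 60025 = 245² → obtuse
(181,78,143): 78²+143² = 26533 < 32761 = 181² → obtuse
(41,110,97): 41²+97² = 11090 < 12100 = 110² → obtuse
5 of the 6 are obtuse.

5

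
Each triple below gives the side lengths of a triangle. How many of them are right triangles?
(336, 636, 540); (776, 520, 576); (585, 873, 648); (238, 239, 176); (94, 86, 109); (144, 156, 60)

4

(336,636,540): 336²+540² = 404496 = 636² → right
(776,520,576): 520²+576² = 602176 = 776² → right
(585,873,648): 585²+648² = 762129 = 873² → right
(238,239,176): 176²+238² = 87620 > 57121 = 239² → acute
(94,86,109): 86²+94² = 16232 > 11881 = 109² → acute
(144,156,60): 60²+144² = 24336 = 156² → right
4 of the 6 are right.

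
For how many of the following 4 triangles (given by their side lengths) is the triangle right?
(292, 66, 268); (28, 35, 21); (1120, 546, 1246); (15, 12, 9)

(292,66,268): 66²+268² = 76180 < 85264 = 292² → obtuse
(28,35,21): 21²+28² = 1225 = 35² → right
(1120,546,1246): 546²+1120² = 1552516 = 1246² → right
(15,12,9): 9²+12² = 225 = 15² → right
3 of the 4 are right.

3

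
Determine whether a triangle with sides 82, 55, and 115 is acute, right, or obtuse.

obtuse

Compare the square of the longest side to the sum of squares of the other two: 55² + 82² = 9749 < 13225 = 115².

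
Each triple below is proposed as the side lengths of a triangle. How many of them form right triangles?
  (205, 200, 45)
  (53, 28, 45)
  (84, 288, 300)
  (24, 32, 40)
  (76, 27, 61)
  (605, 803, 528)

(205,200,45): 45²+200² = 42025 = 205² → right
(53,28,45): 28²+45² = 2809 = 53² → right
(84,288,300): 84²+288² = 90000 = 300² → right
(24,32,40): 24²+32² = 1600 = 40² → right
(76,27,61): 27²+61² = 4450 < 5776 = 76² → obtuse
(605,803,528): 528²+605² = 644809 = 803² → right
5 of the 6 are right.

5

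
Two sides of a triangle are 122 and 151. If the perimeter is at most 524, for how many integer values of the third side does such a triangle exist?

222

Triangle inequality: 29 < x < 273. Perimeter ≤ 524 gives x ≤ 524 − 122 − 151 = 251.
So 29 < x ≤ 251; integers 30 through 251: 222 values.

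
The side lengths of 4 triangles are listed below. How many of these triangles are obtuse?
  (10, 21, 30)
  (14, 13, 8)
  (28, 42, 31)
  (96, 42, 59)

3

(10,21,30): 10²+21² = 541 < 900 = 30² → obtuse
(14,13,8): 8²+13² = 233 > 196 = 14² → acute
(28,42,31): 28²+31² = 1745 < 1764 = 42² → obtuse
(96,42,59): 42²+59² = 5245 < 9216 = 96² → obtuse
3 of the 4 are obtuse.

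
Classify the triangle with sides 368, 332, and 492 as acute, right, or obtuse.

Compare the square of the longest side to the sum of squares of the other two: 332² + 368² = 245648 > 242064 = 492².

acute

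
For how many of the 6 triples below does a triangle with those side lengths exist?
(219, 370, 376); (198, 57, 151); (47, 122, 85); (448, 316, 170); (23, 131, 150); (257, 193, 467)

5

(219,370,376): 219+370 > 376 → valid
(57,151,198): 57+151 > 198 → valid
(47,85,122): 47+85 > 122 → valid
(170,316,448): 170+316 > 448 → valid
(23,131,150): 23+131 > 150 → valid
(193,257,467): 193+257 ≤ 467 → not valid
5 of the 6 triples form a triangle.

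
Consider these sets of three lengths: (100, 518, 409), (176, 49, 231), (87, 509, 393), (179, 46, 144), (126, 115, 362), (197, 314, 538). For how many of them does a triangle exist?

(100,409,518): 100+409 ≤ 518 → not valid
(49,176,231): 49+176 ≤ 231 → not valid
(87,393,509): 87+393 ≤ 509 → not valid
(46,144,179): 46+144 > 179 → valid
(115,126,362): 115+126 ≤ 362 → not valid
(197,314,538): 197+314 ≤ 538 → not valid
1 of the 6 triples forms a triangle.

1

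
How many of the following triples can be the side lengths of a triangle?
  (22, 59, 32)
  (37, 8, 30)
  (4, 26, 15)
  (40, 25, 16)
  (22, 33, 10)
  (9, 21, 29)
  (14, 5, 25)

(22,32,59): 22+32 ≤ 59 → not valid
(8,30,37): 8+30 > 37 → valid
(4,15,26): 4+15 ≤ 26 → not valid
(16,25,40): 16+25 > 40 → valid
(10,22,33): 10+22 ≤ 33 → not valid
(9,21,29): 9+21 > 29 → valid
(5,14,25): 5+14 ≤ 25 → not valid
3 of the 7 triples form a triangle.

3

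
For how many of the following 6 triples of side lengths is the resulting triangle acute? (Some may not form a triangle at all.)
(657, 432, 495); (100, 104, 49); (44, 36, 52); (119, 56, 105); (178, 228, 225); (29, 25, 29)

4

(657,432,495): 432²+495² = 431649 = 657² → right
(100,104,49): 49²+100² = 12401 > 10816 = 104² → acute
(44,36,52): 36²+44² = 3232 > 2704 = 52² → acute
(119,56,105): 56²+105² = 14161 = 119² → right
(178,228,225): 178²+225² = 82309 > 51984 = 228² → acute
(29,25,29): 25²+29² = 1466 > 841 = 29² → acute
4 of the 6 are acute.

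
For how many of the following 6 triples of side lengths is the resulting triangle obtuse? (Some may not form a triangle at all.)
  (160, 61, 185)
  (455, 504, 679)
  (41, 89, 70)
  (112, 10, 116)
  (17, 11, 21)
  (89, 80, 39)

(160,61,185): 61²+160² = 29321 < 34225 = 185² → obtuse
(455,504,679): 455²+504² = 461041 = 679² → right
(41,89,70): 41²+70² = 6581 < 7921 = 89² → obtuse
(112,10,116): 10²+112² = 12644 < 13456 = 116² → obtuse
(17,11,21): 11²+17² = 410 < 441 = 21² → obtuse
(89,80,39): 39²+80² = 7921 = 89² → right
4 of the 6 are obtuse.

4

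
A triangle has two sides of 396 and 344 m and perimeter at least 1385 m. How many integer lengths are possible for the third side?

95

Triangle inequality: 52 < x < 740. Perimeter ≥ 1385 gives x ≥ 1385 − 396 − 344 = 645.
So 645 ≤ x < 740; integers 645 through 739: 95 values.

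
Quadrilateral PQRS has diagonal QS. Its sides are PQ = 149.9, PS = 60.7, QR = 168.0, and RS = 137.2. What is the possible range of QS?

89.2 < QS < 210.6

From triangle PQS: |149.9 − 60.7| < QS < 149.9 + 60.7, i.e. 89.2 < QS < 210.6.
From triangle RQS: 30.8 < QS < 305.2.
Both must hold, so QS lies in the intersection.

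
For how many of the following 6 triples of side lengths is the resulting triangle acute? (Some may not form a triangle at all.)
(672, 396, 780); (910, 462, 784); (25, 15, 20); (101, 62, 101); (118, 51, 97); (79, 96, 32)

1

(672,396,780): 396²+672² = 608400 = 780² → right
(910,462,784): 462²+784² = 828100 = 910² → right
(25,15,20): 15²+20² = 625 = 25² → right
(101,62,101): 62²+101² = 14045 > 10201 = 101² → acute
(118,51,97): 51²+97² = 12010 < 13924 = 118² → obtuse
(79,96,32): 32²+79² = 7265 < 9216 = 96² → obtuse
1 of the 6 is acute.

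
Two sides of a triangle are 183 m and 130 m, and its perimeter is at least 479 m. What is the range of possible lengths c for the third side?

Triangle inequality alone gives 53 < c < 313.
The perimeter condition gives c ≥ 479 − 183 − 130 = 166.
Intersecting the two: 166 ≤ c < 313.

166 ≤ c < 313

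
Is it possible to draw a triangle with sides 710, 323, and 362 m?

The longest side is 710, but the other two sum to only 685.
685 < 710, so the triangle inequality fails.

No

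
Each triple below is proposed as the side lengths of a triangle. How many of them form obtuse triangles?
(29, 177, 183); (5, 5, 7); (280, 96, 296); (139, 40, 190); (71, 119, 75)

(29,177,183): 29²+177² = 32170 < 33489 = 183² → obtuse
(5,5,7): 5²+5² = 50 > 49 = 7² → acute
(280,96,296): 96²+280² = 87616 = 296² → right
(139,40,190): 40+139 ≤ 190, not a triangle
(71,119,75): 71²+75² = 10666 < 14161 = 119² → obtuse
2 of the 5 are obtuse.

2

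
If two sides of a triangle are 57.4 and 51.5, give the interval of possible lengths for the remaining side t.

5.9 < t < 108.9

By the triangle inequality, t must be less than 57.4 + 51.5 = 108.9 and greater than |57.4 − 51.5| = 5.9.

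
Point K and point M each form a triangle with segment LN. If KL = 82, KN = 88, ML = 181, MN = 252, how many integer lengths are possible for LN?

From triangle KLN: 6 < LN < 170.
From triangle MLN: 71 < LN < 433.
Intersection: 71 < LN < 170, so integers 72 through 169: 98 values.

98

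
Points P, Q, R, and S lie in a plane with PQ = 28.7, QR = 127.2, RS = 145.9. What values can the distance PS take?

0 ≤ PS ≤ 301.8

The maximum is all hops collinear in one direction: 28.7 + 127.2 + 145.9 = 301.8.
The longest hop is 145.9; the others sum to 155.9. Since 145.9 ≤ 155.9, the path can fold back on itself completely, so the minimum distance is 0.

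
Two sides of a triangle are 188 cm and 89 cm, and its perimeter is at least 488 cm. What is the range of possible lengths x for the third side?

211 ≤ x < 277 cm

Triangle inequality alone gives 99 < x < 277.
The perimeter condition gives x ≥ 488 − 188 − 89 = 211.
Intersecting the two: 211 ≤ x < 277.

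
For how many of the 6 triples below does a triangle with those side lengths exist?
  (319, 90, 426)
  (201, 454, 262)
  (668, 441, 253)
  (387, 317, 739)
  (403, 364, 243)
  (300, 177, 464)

4

(90,319,426): 90+319 ≤ 426 → not valid
(201,262,454): 201+262 > 454 → valid
(253,441,668): 253+441 > 668 → valid
(317,387,739): 317+387 ≤ 739 → not valid
(243,364,403): 243+364 > 403 → valid
(177,300,464): 177+300 > 464 → valid
4 of the 6 triples form a triangle.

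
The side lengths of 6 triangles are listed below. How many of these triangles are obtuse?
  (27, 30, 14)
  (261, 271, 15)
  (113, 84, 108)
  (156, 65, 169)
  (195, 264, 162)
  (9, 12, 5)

3

(27,30,14): 14²+27² = 925 > 900 = 30² → acute
(261,271,15): 15²+261² = 68346 < 73441 = 271² → obtuse
(113,84,108): 84²+108² = 18720 > 12769 = 113² → acute
(156,65,169): 65²+156² = 28561 = 169² → right
(195,264,162): 162²+195² = 64269 < 69696 = 264² → obtuse
(9,12,5): 5²+9² = 106 < 144 = 12² → obtuse
3 of the 6 are obtuse.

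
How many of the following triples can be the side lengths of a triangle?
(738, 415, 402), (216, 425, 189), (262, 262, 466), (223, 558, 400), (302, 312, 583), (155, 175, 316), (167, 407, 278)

6

(402,415,738): 402+415 > 738 → valid
(189,216,425): 189+216 ≤ 425 → not valid
(262,262,466): 262+262 > 466 → valid
(223,400,558): 223+400 > 558 → valid
(302,312,583): 302+312 > 583 → valid
(155,175,316): 155+175 > 316 → valid
(167,278,407): 167+278 > 407 → valid
6 of the 7 triples form a triangle.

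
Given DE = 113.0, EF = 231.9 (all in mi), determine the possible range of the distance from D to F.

118.9 ≤ DF ≤ 344.9 mi

By the triangle inequality, |113.0 − 231.9| ≤ DF ≤ 113.0 + 231.9.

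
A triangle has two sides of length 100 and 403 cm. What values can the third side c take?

303 < c < 503

By the triangle inequality, c must be less than 100 + 403 = 503 and greater than |100 − 403| = 303.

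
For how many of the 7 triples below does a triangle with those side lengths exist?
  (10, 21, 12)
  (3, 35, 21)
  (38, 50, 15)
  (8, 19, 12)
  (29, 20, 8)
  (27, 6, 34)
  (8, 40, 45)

(10,12,21): 10+12 > 21 → valid
(3,21,35): 3+21 ≤ 35 → not valid
(15,38,50): 15+38 > 50 → valid
(8,12,19): 8+12 > 19 → valid
(8,20,29): 8+20 ≤ 29 → not valid
(6,27,34): 6+27 ≤ 34 → not valid
(8,40,45): 8+40 > 45 → valid
4 of the 7 triples form a triangle.

4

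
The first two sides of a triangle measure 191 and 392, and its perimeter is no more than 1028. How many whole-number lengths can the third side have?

Triangle inequality: 201 < x < 583. Perimeter ≤ 1028 gives x ≤ 1028 − 191 − 392 = 445.
So 201 < x ≤ 445; integers 202 through 445: 244 values.

244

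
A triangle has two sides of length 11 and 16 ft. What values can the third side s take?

5 < s < 27 (ft)

By the triangle inequality, s must be less than 11 + 16 = 27 and greater than |11 − 16| = 5.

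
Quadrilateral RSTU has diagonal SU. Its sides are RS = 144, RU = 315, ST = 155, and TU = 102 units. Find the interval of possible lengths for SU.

From triangle RSU: |144 − 315| < SU < 144 + 315, i.e. 171 < SU < 459.
From triangle TSU: 53 < SU < 257.
Both must hold, so SU lies in the intersection.

171 < SU < 257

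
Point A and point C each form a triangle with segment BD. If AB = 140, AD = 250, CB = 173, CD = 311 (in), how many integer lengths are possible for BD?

From triangle ABD: 110 < BD < 390.
From triangle CBD: 138 < BD < 484.
Intersection: 138 < BD < 390, so integers 139 through 389: 251 values.

251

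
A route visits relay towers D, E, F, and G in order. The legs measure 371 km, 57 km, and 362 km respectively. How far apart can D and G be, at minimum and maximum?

0 ≤ DG ≤ 790 km

The maximum is all hops collinear in one direction: 371 + 57 + 362 = 790.
The longest hop is 371; the others sum to 419. Since 371 ≤ 419, the path can fold back on itself completely, so the minimum distance is 0.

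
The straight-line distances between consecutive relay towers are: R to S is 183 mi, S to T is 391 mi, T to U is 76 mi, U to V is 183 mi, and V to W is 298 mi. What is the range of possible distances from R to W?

0 ≤ RW ≤ 1131 mi

The maximum is all hops collinear in one direction: 183 + 391 + 76 + 183 + 298 = 1131.
The longest hop is 391; the others sum to 740. Since 391 ≤ 740, the path can fold back on itself completely, so the minimum distance is 0.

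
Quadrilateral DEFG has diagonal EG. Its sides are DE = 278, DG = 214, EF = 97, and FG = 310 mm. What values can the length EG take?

From triangle DEG: |278 − 214| < EG < 278 + 214, i.e. 64 < EG < 492.
From triangle FEG: 213 < EG < 407.
Both must hold, so EG lies in the intersection.

213 < EG < 407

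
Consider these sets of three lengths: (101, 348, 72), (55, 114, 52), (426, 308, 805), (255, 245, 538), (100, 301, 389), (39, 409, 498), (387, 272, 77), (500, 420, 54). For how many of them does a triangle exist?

1

(72,101,348): 72+101 ≤ 348 → not valid
(52,55,114): 52+55 ≤ 114 → not valid
(308,426,805): 308+426 ≤ 805 → not valid
(245,255,538): 245+255 ≤ 538 → not valid
(100,301,389): 100+301 > 389 → valid
(39,409,498): 39+409 ≤ 498 → not valid
(77,272,387): 77+272 ≤ 387 → not valid
(54,420,500): 54+420 ≤ 500 → not valid
1 of the 8 triples forms a triangle.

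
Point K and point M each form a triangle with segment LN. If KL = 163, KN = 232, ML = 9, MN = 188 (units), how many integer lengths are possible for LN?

From triangle KLN: 69 < LN < 395.
From triangle MLN: 179 < LN < 197.
Intersection: 179 < LN < 197, so integers 180 through 196: 17 values.

17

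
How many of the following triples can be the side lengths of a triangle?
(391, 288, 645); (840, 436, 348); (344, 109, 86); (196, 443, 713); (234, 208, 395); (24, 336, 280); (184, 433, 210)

2

(288,391,645): 288+391 > 645 → valid
(348,436,840): 348+436 ≤ 840 → not valid
(86,109,344): 86+109 ≤ 344 → not valid
(196,443,713): 196+443 ≤ 713 → not valid
(208,234,395): 208+234 > 395 → valid
(24,280,336): 24+280 ≤ 336 → not valid
(184,210,433): 184+210 ≤ 433 → not valid
2 of the 7 triples form a triangle.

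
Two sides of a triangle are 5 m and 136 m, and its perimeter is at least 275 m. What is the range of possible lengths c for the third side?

Triangle inequality alone gives 131 < c < 141.
The perimeter condition gives c ≥ 275 − 5 − 136 = 134.
Intersecting the two: 134 ≤ c < 141.

134 ≤ c < 141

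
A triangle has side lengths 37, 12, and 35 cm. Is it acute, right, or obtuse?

right

Compare the square of the longest side to the sum of squares of the other two: 12² + 35² = 1369 = 37².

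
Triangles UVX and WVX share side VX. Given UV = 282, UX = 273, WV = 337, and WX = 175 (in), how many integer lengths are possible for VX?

From triangle UVX: 9 < VX < 555.
From triangle WVX: 162 < VX < 512.
Intersection: 162 < VX < 512, so integers 163 through 511: 349 values.

349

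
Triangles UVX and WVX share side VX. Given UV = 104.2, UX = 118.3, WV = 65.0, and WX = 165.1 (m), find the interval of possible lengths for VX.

From triangle UVX: |104.2 − 118.3| < VX < 104.2 + 118.3, i.e. 14.1 < VX < 222.5.
From triangle WVX: 100.1 < VX < 230.1.
Both must hold, so VX lies in the intersection.

100.1 < VX < 222.5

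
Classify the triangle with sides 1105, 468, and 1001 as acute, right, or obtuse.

Compare the square of the longest side to the sum of squares of the other two: 468² + 1001² = 1221025 = 1105².

right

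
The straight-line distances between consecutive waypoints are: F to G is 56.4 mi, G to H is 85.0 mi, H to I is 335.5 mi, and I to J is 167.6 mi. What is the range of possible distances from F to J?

The maximum is all hops collinear in one direction: 56.4 + 85.0 + 335.5 + 167.6 = 644.5.
The longest hop is 335.5; the others sum to 309.0. Folding the others back against it leaves at least 335.5 − 309.0 = 26.5.

26.5 ≤ FJ ≤ 644.5 mi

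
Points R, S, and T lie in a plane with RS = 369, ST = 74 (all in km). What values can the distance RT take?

By the triangle inequality, |369 − 74| ≤ RT ≤ 369 + 74.

295 ≤ RT ≤ 443 km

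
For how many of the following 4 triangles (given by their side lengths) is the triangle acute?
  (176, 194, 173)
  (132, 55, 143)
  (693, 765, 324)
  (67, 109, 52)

(176,194,173): 173²+176² = 60905 > 37636 = 194² → acute
(132,55,143): 55²+132² = 20449 = 143² → right
(693,765,324): 324²+693² = 585225 = 765² → right
(67,109,52): 52²+67² = 7193 < 11881 = 109² → obtuse
1 of the 4 is acute.

1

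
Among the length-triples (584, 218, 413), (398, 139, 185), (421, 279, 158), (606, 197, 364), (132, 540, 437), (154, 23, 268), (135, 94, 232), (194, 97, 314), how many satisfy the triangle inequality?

(218,413,584): 218+413 > 584 → valid
(139,185,398): 139+185 ≤ 398 → not valid
(158,279,421): 158+279 > 421 → valid
(197,364,606): 197+364 ≤ 606 → not valid
(132,437,540): 132+437 > 540 → valid
(23,154,268): 23+154 ≤ 268 → not valid
(94,135,232): 94+135 ≤ 232 → not valid
(97,194,314): 97+194 ≤ 314 → not valid
3 of the 8 triples form a triangle.

3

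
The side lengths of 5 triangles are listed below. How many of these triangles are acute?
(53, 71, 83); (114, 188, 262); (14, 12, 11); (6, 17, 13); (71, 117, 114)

3

(53,71,83): 53²+71² = 7850 > 6889 = 83² → acute
(114,188,262): 114²+188² = 48340 < 68644 = 262² → obtuse
(14,12,11): 11²+12² = 265 > 196 = 14² → acute
(6,17,13): 6²+13² = 205 < 289 = 17² → obtuse
(71,117,114): 71²+114² = 18037 > 13689 = 117² → acute
3 of the 5 are acute.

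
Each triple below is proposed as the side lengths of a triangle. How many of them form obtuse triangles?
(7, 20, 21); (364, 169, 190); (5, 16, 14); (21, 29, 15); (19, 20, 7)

2

(7,20,21): 7²+20² = 449 > 441 = 21² → acute
(364,169,190): 169+190 ≤ 364, not a triangle
(5,16,14): 5²+14² = 221 < 256 = 16² → obtuse
(21,29,15): 15²+21² = 666 < 841 = 29² → obtuse
(19,20,7): 7²+19² = 410 > 400 = 20² → acute
2 of the 5 are obtuse.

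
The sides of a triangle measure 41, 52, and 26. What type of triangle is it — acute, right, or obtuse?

obtuse

Compare the square of the longest side to the sum of squares of the other two: 26² + 41² = 2357 < 2704 = 52².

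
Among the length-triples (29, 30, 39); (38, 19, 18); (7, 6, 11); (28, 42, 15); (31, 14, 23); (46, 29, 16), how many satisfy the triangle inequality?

4

(29,30,39): 29+30 > 39 → valid
(18,19,38): 18+19 ≤ 38 → not valid
(6,7,11): 6+7 > 11 → valid
(15,28,42): 15+28 > 42 → valid
(14,23,31): 14+23 > 31 → valid
(16,29,46): 16+29 ≤ 46 → not valid
4 of the 6 triples form a triangle.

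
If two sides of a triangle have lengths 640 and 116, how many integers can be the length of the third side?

The third side lies in the open interval (524, 756).
Integers from 525 to 755 inclusive: 755 − 525 + 1 = 231.

231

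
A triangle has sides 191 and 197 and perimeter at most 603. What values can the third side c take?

Triangle inequality alone gives 6 < c < 388.
The perimeter condition gives c ≤ 603 − 191 − 197 = 215.
Intersecting the two: 6 < c ≤ 215.

6 < c ≤ 215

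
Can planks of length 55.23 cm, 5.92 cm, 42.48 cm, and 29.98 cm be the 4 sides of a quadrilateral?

Yes

A quadrilateral exists iff every side is shorter than the sum of the others — equivalently, the longest side is less than the sum of the rest.
Longest side 55.23 < 78.38 (sum of the remaining 3), so yes.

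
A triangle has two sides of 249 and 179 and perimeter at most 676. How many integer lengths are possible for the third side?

178

Triangle inequality: 70 < x < 428. Perimeter ≤ 676 gives x ≤ 676 − 249 − 179 = 248.
So 70 < x ≤ 248; integers 71 through 248: 178 values.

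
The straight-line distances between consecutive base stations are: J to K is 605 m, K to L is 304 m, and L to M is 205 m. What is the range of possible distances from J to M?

The maximum is all hops collinear in one direction: 605 + 304 + 205 = 1114.
The longest hop is 605; the others sum to 509. Folding the others back against it leaves at least 605 − 509 = 96.

96 ≤ JM ≤ 1114 m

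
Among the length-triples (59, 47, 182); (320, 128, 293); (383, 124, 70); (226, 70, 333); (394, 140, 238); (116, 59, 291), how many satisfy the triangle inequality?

(47,59,182): 47+59 ≤ 182 → not valid
(128,293,320): 128+293 > 320 → valid
(70,124,383): 70+124 ≤ 383 → not valid
(70,226,333): 70+226 ≤ 333 → not valid
(140,238,394): 140+238 ≤ 394 → not valid
(59,116,291): 59+116 ≤ 291 → not valid
1 of the 6 triples forms a triangle.

1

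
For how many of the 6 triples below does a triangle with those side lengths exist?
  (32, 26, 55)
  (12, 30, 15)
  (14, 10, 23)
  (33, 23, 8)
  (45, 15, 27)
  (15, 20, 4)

2

(26,32,55): 26+32 > 55 → valid
(12,15,30): 12+15 ≤ 30 → not valid
(10,14,23): 10+14 > 23 → valid
(8,23,33): 8+23 ≤ 33 → not valid
(15,27,45): 15+27 ≤ 45 → not valid
(4,15,20): 4+15 ≤ 20 → not valid
2 of the 6 triples form a triangle.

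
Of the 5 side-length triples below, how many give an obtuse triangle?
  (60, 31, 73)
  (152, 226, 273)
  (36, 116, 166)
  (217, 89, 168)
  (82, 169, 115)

4

(60,31,73): 31²+60² = 4561 < 5329 = 73² → obtuse
(152,226,273): 152²+226² = 74180 < 74529 = 273² → obtuse
(36,116,166): 36+116 ≤ 166, not a triangle
(217,89,168): 89²+168² = 36145 < 47089 = 217² → obtuse
(82,169,115): 82²+115² = 19949 < 28561 = 169² → obtuse
4 of the 5 are obtuse.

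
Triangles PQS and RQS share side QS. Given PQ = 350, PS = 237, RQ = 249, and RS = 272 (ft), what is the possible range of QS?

From triangle PQS: |350 − 237| < QS < 350 + 237, i.e. 113 < QS < 587.
From triangle RQS: 23 < QS < 521.
Both must hold, so QS lies in the intersection.

113 < QS < 521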